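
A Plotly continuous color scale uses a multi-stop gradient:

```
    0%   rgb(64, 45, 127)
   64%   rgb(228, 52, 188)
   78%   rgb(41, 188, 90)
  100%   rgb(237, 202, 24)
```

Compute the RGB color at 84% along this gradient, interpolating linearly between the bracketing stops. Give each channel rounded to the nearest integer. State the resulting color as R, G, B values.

(94, 192, 72)

84% lies between the 78% and 100% stops, so the local fraction is t = (84 − 78)/(100 − 78) = 6/22 ≈ 0.2727.
R = 41 + 0.2727 × (237 − 41) = 94.449 → 94
G = 188 + 0.2727 × (202 − 188) = 191.818 → 192
B = 90 + 0.2727 × (24 − 90) = 72.002 → 72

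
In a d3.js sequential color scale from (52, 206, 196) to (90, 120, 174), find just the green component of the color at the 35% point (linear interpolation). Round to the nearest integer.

G = 206 + 0.35 × (120 − 206) = 175.9 → 176

176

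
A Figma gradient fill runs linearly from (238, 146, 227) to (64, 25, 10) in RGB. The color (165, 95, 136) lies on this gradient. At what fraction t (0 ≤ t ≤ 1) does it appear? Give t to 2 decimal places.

Invert the lerp on the B channel (largest span, 217): t = (136 − 227) / (10 − 227) = -91/-217 = 0.41935.
Check on R: (165 − 238)/(64 − 238) = 0.4195 ✓

0.42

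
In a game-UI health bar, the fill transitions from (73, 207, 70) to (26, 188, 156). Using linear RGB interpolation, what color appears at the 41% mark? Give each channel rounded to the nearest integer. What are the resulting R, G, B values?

41% corresponds to t = 0.41.
R = 73 + 0.41 × (26 − 73) = 73 + 0.41 × -47 = 53.73 → 54
G = 207 + 0.41 × (188 − 207) = 207 + 0.41 × -19 = 199.21 → 199
B = 70 + 0.41 × (156 − 70) = 70 + 0.41 × 86 = 105.26 → 105

(54, 199, 105)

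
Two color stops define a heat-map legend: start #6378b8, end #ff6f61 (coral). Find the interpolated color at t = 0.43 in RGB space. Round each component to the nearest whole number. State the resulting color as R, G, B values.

#6378b8 → (99, 120, 184); #ff6f61 → (255, 111, 97).
R = 99 + 0.43 × (255 − 99) = 99 + 0.43 × 156 = 166.08 → 166
G = 120 + 0.43 × (111 − 120) = 120 + 0.43 × -9 = 116.13 → 116
B = 184 + 0.43 × (97 − 184) = 184 + 0.43 × -87 = 146.59 → 147

(166, 116, 147)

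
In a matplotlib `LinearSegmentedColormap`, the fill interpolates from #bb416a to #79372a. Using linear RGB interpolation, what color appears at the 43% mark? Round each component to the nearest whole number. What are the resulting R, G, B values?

#bb416a → (187, 65, 106); #79372a → (121, 55, 42).
43% corresponds to t = 0.43.
R = 187 + 0.43 × (121 − 187) = 187 + 0.43 × -66 = 158.62 → 159
G = 65 + 0.43 × (55 − 65) = 65 + 0.43 × -10 = 60.7 → 61
B = 106 + 0.43 × (42 − 106) = 106 + 0.43 × -64 = 78.48 → 78

(159, 61, 78)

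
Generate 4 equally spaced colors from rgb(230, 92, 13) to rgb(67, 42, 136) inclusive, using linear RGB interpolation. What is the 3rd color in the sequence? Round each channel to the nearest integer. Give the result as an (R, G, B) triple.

With 4 swatches and endpoints inclusive, swatch 3 sits at t = (3 − 1)/(4 − 1) = 2/3 ≈ 0.6667.
R = 230 + 0.6667 × (67 − 230) = 121.328 → 121
G = 92 + 0.6667 × (42 − 92) = 58.665 → 59
B = 13 + 0.6667 × (136 − 13) = 95.004 → 95

(121, 59, 95)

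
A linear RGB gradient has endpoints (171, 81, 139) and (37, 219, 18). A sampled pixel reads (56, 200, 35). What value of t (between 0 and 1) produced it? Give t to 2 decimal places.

0.86

Invert the lerp on the G channel (largest span, 138): t = (200 − 81) / (219 − 81) = 119/138 = 0.86232.
Check on R: (56 − 171)/(37 − 171) = 0.8582 ✓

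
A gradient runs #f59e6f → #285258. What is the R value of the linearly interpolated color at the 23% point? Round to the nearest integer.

198

R₁ = 245 (from #f59e6f), R₂ = 40 (from #285258).
R = 245 + 0.23 × (40 − 245) = 197.85 → 198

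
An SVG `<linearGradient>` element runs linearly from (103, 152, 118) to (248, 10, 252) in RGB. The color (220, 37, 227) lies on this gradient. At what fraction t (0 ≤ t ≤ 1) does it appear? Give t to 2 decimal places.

0.81

Invert the lerp on the R channel (largest span, 145): t = (220 − 103) / (248 − 103) = 117/145 = 0.8069.
Check on G: (37 − 152)/(10 − 152) = 0.8099 ✓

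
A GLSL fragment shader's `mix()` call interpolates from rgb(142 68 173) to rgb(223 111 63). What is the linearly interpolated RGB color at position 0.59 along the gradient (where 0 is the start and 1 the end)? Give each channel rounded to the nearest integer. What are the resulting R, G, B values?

R = 142 + 0.59 × (223 − 142) = 142 + 0.59 × 81 = 189.79 → 190
G = 68 + 0.59 × (111 − 68) = 68 + 0.59 × 43 = 93.37 → 93
B = 173 + 0.59 × (63 − 173) = 173 + 0.59 × -110 = 108.1 → 108

(190, 93, 108)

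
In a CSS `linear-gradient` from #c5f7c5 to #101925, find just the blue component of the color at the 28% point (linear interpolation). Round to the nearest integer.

152

B₁ = 197 (from #c5f7c5), B₂ = 37 (from #101925).
B = 197 + 0.28 × (37 − 197) = 152.2 → 152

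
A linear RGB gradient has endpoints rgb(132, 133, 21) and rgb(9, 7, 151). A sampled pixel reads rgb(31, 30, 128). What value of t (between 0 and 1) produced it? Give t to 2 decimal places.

Invert the lerp on the B channel (largest span, 130): t = (128 − 21) / (151 − 21) = 107/130 = 0.82308.
Check on R: (31 − 132)/(9 − 132) = 0.8211 ✓

0.82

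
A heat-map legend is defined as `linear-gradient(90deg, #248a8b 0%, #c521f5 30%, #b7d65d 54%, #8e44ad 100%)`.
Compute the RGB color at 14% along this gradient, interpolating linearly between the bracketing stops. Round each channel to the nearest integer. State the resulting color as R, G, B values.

(111, 89, 188)

14% lies between the 0% and 30% stops, so the local fraction is t = (14 − 0)/(30 − 0) = 14/30 ≈ 0.4667.
#248a8b → (36, 138, 139); #c521f5 → (197, 33, 245).
R = 36 + 0.4667 × (197 − 36) = 111.139 → 111
G = 138 + 0.4667 × (33 − 138) = 88.996 → 89
B = 139 + 0.4667 × (245 − 139) = 188.47 → 188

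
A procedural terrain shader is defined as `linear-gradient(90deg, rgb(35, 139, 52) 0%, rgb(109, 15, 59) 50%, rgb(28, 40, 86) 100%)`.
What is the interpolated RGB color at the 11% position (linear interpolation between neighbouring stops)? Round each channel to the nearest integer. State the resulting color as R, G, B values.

11% lies between the 0% and 50% stops, so the local fraction is t = (11 − 0)/(50 − 0) = 11/50 ≈ 0.22.
R = 35 + 0.22 × (109 − 35) = 51.28 → 51
G = 139 + 0.22 × (15 − 139) = 111.72 → 112
B = 52 + 0.22 × (59 − 52) = 53.54 → 54

(51, 112, 54)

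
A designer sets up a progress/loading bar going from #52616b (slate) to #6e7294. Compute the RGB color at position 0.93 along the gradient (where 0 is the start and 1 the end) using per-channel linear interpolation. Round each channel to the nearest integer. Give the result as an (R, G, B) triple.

(108, 113, 145)

#52616b → (82, 97, 107); #6e7294 → (110, 114, 148).
R = 82 + 0.93 × (110 − 82) = 82 + 0.93 × 28 = 108.04 → 108
G = 97 + 0.93 × (114 − 97) = 97 + 0.93 × 17 = 112.81 → 113
B = 107 + 0.93 × (148 − 107) = 107 + 0.93 × 41 = 145.13 → 145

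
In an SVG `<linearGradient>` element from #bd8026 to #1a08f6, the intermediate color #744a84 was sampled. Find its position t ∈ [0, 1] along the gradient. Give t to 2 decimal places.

Invert the lerp on the B channel (largest span, 208): t = (132 − 38) / (246 − 38) = 94/208 = 0.45192.
Check on R: (116 − 189)/(26 − 189) = 0.4479 ✓

0.45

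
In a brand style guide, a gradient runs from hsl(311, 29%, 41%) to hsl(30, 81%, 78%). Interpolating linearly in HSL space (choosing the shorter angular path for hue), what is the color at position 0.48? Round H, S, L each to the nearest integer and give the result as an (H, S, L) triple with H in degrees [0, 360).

Hue: 30 − 311 = -281°, but |-281| > 180 so the shorter arc goes the other way: Δh = -281 + 360 = 79°.
H = 311 + 0.48 × (79) = 348.92 → 349°
S = 29 + 0.48 × (81 − 29) = 53.96 → 54%
L = 41 + 0.48 × (78 − 41) = 58.76 → 59%

(349, 54, 59)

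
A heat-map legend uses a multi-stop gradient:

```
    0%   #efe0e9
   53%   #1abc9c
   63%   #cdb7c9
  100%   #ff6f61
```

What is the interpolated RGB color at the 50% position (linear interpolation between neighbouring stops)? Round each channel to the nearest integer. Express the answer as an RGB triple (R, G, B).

(38, 190, 160)

50% lies between the 0% and 53% stops, so the local fraction is t = (50 − 0)/(53 − 0) = 50/53 ≈ 0.9434.
#efe0e9 → (239, 224, 233); #1abc9c → (26, 188, 156).
R = 239 + 0.9434 × (26 − 239) = 38.056 → 38
G = 224 + 0.9434 × (188 − 224) = 190.038 → 190
B = 233 + 0.9434 × (156 − 233) = 160.358 → 160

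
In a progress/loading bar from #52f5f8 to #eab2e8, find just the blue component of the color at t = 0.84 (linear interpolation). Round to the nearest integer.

235

B₁ = 248 (from #52f5f8), B₂ = 232 (from #eab2e8).
B = 248 + 0.84 × (232 − 248) = 234.56 → 235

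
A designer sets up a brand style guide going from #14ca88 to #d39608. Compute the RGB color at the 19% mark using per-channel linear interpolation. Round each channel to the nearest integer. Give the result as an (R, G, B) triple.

#14ca88 → (20, 202, 136); #d39608 → (211, 150, 8).
19% corresponds to t = 0.19.
R = 20 + 0.19 × (211 − 20) = 20 + 0.19 × 191 = 56.29 → 56
G = 202 + 0.19 × (150 − 202) = 202 + 0.19 × -52 = 192.12 → 192
B = 136 + 0.19 × (8 − 136) = 136 + 0.19 × -128 = 111.68 → 112

(56, 192, 112)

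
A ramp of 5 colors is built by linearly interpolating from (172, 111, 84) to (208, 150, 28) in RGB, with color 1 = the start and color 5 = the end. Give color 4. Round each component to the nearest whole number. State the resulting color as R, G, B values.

(199, 140, 42)

With 5 swatches and endpoints inclusive, swatch 4 sits at t = (4 − 1)/(5 − 1) = 3/4 ≈ 0.75.
R = 172 + 0.75 × (208 − 172) = 199 → 199
G = 111 + 0.75 × (150 − 111) = 140.25 → 140
B = 84 + 0.75 × (28 − 84) = 42 → 42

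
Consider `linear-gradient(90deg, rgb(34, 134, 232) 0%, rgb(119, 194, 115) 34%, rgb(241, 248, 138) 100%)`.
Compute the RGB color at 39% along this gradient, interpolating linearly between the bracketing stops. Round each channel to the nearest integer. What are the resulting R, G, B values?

39% lies between the 34% and 100% stops, so the local fraction is t = (39 − 34)/(100 − 34) = 5/66 ≈ 0.0758.
R = 119 + 0.0758 × (241 − 119) = 128.248 → 128
G = 194 + 0.0758 × (248 − 194) = 198.093 → 198
B = 115 + 0.0758 × (138 − 115) = 116.743 → 117

(128, 198, 117)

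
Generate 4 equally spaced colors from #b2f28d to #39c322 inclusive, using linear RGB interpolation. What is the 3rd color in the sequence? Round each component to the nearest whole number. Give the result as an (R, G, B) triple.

(97, 211, 70)

With 4 swatches and endpoints inclusive, swatch 3 sits at t = (3 − 1)/(4 − 1) = 2/3 ≈ 0.6667.
#b2f28d → (178, 242, 141); #39c322 → (57, 195, 34).
R = 178 + 0.6667 × (57 − 178) = 97.329 → 97
G = 242 + 0.6667 × (195 − 242) = 210.665 → 211
B = 141 + 0.6667 × (34 − 141) = 69.663 → 70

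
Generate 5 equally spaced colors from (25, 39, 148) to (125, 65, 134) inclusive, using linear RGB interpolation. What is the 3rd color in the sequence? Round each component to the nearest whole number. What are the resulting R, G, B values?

(75, 52, 141)

With 5 swatches and endpoints inclusive, swatch 3 sits at t = (3 − 1)/(5 − 1) = 2/4 ≈ 0.5.
R = 25 + 0.5 × (125 − 25) = 75 → 75
G = 39 + 0.5 × (65 − 39) = 52 → 52
B = 148 + 0.5 × (134 − 148) = 141 → 141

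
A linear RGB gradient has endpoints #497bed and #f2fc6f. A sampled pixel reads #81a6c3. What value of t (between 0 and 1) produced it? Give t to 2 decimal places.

0.33

Invert the lerp on the R channel (largest span, 169): t = (129 − 73) / (242 − 73) = 56/169 = 0.33136.
Check on G: (166 − 123)/(252 − 123) = 0.3333 ✓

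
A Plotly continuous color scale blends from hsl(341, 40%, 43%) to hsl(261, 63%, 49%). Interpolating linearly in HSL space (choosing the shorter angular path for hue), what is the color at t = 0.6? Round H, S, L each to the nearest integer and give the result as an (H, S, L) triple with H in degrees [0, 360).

(293, 54, 47)

Hue arc: Δh = 261 − 341 = -80° (|Δh| ≤ 180, already the shorter path).
H = 341 + 0.6 × (-80) = 293 → 293°
S = 40 + 0.6 × (63 − 40) = 53.8 → 54%
L = 43 + 0.6 × (49 − 43) = 46.6 → 47%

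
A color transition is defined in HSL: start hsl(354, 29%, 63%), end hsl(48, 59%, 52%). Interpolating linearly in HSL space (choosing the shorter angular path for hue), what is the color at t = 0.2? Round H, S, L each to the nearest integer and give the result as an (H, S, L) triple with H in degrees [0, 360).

Hue: 48 − 354 = -306°, but |-306| > 180 so the shorter arc goes the other way: Δh = -306 + 360 = 54°.
H = 354 + 0.2 × (54) = 364.8 → 365 → 365 mod 360 = 5°
S = 29 + 0.2 × (59 − 29) = 35 → 35%
L = 63 + 0.2 × (52 − 63) = 60.8 → 61%

(5, 35, 61)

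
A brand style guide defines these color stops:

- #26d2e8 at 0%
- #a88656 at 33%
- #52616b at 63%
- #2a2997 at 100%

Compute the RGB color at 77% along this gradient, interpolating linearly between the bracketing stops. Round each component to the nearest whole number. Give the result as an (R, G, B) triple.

77% lies between the 63% and 100% stops, so the local fraction is t = (77 − 63)/(100 − 63) = 14/37 ≈ 0.3784.
#52616b → (82, 97, 107); #2a2997 → (42, 41, 151).
R = 82 + 0.3784 × (42 − 82) = 66.864 → 67
G = 97 + 0.3784 × (41 − 97) = 75.81 → 76
B = 107 + 0.3784 × (151 − 107) = 123.65 → 124

(67, 76, 124)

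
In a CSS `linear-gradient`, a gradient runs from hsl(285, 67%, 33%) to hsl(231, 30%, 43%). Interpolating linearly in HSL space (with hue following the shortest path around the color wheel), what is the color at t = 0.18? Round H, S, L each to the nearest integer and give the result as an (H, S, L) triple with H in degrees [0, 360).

Hue arc: Δh = 231 − 285 = -54° (|Δh| ≤ 180, already the shorter path).
H = 285 + 0.18 × (-54) = 275.28 → 275°
S = 67 + 0.18 × (30 − 67) = 60.34 → 60%
L = 33 + 0.18 × (43 − 33) = 34.8 → 35%

(275, 60, 35)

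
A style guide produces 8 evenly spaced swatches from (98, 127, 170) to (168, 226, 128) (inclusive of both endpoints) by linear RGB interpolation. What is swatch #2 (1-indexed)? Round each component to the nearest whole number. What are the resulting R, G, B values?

(108, 141, 164)

With 8 swatches and endpoints inclusive, swatch 2 sits at t = (2 − 1)/(8 − 1) = 1/7 ≈ 0.1429.
R = 98 + 0.1429 × (168 − 98) = 108.003 → 108
G = 127 + 0.1429 × (226 − 127) = 141.147 → 141
B = 170 + 0.1429 × (128 − 170) = 163.998 → 164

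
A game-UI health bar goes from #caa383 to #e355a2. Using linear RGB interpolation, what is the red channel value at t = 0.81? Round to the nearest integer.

R₁ = 202 (from #caa383), R₂ = 227 (from #e355a2).
R = 202 + 0.81 × (227 − 202) = 222.25 → 222

222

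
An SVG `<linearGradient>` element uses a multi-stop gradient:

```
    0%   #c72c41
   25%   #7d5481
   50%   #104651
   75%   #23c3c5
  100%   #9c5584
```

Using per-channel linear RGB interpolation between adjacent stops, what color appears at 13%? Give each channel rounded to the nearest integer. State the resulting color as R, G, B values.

13% lies between the 0% and 25% stops, so the local fraction is t = (13 − 0)/(25 − 0) = 13/25 ≈ 0.52.
#c72c41 → (199, 44, 65); #7d5481 → (125, 84, 129).
R = 199 + 0.52 × (125 − 199) = 160.52 → 161
G = 44 + 0.52 × (84 − 44) = 64.8 → 65
B = 65 + 0.52 × (129 − 65) = 98.28 → 98

(161, 65, 98)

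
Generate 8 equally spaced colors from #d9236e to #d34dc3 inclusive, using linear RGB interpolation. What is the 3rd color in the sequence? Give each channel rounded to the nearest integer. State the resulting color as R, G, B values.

(215, 47, 134)

With 8 swatches and endpoints inclusive, swatch 3 sits at t = (3 − 1)/(8 − 1) = 2/7 ≈ 0.2857.
#d9236e → (217, 35, 110); #d34dc3 → (211, 77, 195).
R = 217 + 0.2857 × (211 − 217) = 215.286 → 215
G = 35 + 0.2857 × (77 − 35) = 46.999 → 47
B = 110 + 0.2857 × (195 − 110) = 134.285 → 134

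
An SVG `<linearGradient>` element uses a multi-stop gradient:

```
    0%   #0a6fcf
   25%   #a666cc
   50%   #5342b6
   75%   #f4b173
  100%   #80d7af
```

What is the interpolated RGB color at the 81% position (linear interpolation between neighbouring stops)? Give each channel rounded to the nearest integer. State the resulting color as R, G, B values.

(216, 186, 129)

81% lies between the 75% and 100% stops, so the local fraction is t = (81 − 75)/(100 − 75) = 6/25 ≈ 0.24.
#f4b173 → (244, 177, 115); #80d7af → (128, 215, 175).
R = 244 + 0.24 × (128 − 244) = 216.16 → 216
G = 177 + 0.24 × (215 − 177) = 186.12 → 186
B = 115 + 0.24 × (175 − 115) = 129.4 → 129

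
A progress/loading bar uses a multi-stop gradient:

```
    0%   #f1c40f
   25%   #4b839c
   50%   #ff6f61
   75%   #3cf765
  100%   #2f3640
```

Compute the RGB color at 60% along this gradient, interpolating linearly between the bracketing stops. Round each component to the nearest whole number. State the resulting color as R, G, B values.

60% lies between the 50% and 75% stops, so the local fraction is t = (60 − 50)/(75 − 50) = 10/25 ≈ 0.4.
#ff6f61 → (255, 111, 97); #3cf765 → (60, 247, 101).
R = 255 + 0.4 × (60 − 255) = 177 → 177
G = 111 + 0.4 × (247 − 111) = 165.4 → 165
B = 97 + 0.4 × (101 − 97) = 98.6 → 99

(177, 165, 99)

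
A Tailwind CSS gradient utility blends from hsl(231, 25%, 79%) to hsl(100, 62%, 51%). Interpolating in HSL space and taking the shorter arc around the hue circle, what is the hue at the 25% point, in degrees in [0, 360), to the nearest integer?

198

Hue arc: Δh = 100 − 231 = -131° (|Δh| ≤ 180, already the shorter path).
H = 231 + 0.25 × (-131) = 198.25 → 198°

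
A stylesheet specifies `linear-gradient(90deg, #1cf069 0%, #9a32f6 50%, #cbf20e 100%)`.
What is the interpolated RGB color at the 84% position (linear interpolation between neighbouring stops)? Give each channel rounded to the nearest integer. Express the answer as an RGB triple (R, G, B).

(187, 181, 88)

84% lies between the 50% and 100% stops, so the local fraction is t = (84 − 50)/(100 − 50) = 34/50 ≈ 0.68.
#9a32f6 → (154, 50, 246); #cbf20e → (203, 242, 14).
R = 154 + 0.68 × (203 − 154) = 187.32 → 187
G = 50 + 0.68 × (242 − 50) = 180.56 → 181
B = 246 + 0.68 × (14 − 246) = 88.24 → 88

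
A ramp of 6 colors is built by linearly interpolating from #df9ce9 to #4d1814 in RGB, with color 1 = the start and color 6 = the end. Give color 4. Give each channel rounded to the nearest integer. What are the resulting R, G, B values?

(135, 77, 105)

With 6 swatches and endpoints inclusive, swatch 4 sits at t = (4 − 1)/(6 − 1) = 3/5 ≈ 0.6.
#df9ce9 → (223, 156, 233); #4d1814 → (77, 24, 20).
R = 223 + 0.6 × (77 − 223) = 135.4 → 135
G = 156 + 0.6 × (24 − 156) = 76.8 → 77
B = 233 + 0.6 × (20 − 233) = 105.2 → 105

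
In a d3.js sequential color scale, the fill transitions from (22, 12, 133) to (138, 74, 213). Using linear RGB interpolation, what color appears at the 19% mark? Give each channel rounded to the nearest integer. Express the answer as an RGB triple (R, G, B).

19% corresponds to t = 0.19.
R = 22 + 0.19 × (138 − 22) = 22 + 0.19 × 116 = 44.04 → 44
G = 12 + 0.19 × (74 − 12) = 12 + 0.19 × 62 = 23.78 → 24
B = 133 + 0.19 × (213 − 133) = 133 + 0.19 × 80 = 148.2 → 148
So the blended color is (44, 24, 148), about #2c1894.

(44, 24, 148)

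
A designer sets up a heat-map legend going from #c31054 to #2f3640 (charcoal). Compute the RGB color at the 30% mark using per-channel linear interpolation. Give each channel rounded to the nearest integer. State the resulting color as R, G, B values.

#c31054 → (195, 16, 84); #2f3640 → (47, 54, 64).
30% corresponds to t = 0.3.
R = 195 + 0.3 × (47 − 195) = 195 + 0.3 × -148 = 150.6 → 151
G = 16 + 0.3 × (54 − 16) = 16 + 0.3 × 38 = 27.4 → 27
B = 84 + 0.3 × (64 − 84) = 84 + 0.3 × -20 = 78 → 78
So the blended color is (151, 27, 78), about #971b4e.

(151, 27, 78)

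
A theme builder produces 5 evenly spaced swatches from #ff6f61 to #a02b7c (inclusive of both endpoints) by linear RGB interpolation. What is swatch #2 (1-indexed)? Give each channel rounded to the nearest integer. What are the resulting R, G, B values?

(231, 94, 104)

With 5 swatches and endpoints inclusive, swatch 2 sits at t = (2 − 1)/(5 − 1) = 1/4 ≈ 0.25.
#ff6f61 → (255, 111, 97); #a02b7c → (160, 43, 124).
R = 255 + 0.25 × (160 − 255) = 231.25 → 231
G = 111 + 0.25 × (43 − 111) = 94 → 94
B = 97 + 0.25 × (124 − 97) = 103.75 → 104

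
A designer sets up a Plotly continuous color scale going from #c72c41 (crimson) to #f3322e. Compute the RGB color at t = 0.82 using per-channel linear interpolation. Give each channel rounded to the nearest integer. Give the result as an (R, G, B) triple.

#c72c41 → (199, 44, 65); #f3322e → (243, 50, 46).
R = 199 + 0.82 × (243 − 199) = 199 + 0.82 × 44 = 235.08 → 235
G = 44 + 0.82 × (50 − 44) = 44 + 0.82 × 6 = 48.92 → 49
B = 65 + 0.82 × (46 − 65) = 65 + 0.82 × -19 = 49.42 → 49
So the blended color is (235, 49, 49), about #eb3131.

(235, 49, 49)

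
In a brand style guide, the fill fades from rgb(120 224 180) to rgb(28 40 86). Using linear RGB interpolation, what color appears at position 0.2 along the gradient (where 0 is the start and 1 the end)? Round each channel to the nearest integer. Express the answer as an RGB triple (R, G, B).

(102, 187, 161)

R = 120 + 0.2 × (28 − 120) = 120 + 0.2 × -92 = 101.6 → 102
G = 224 + 0.2 × (40 − 224) = 224 + 0.2 × -184 = 187.2 → 187
B = 180 + 0.2 × (86 − 180) = 180 + 0.2 × -94 = 161.2 → 161
So the blended color is (102, 187, 161), about #66bba1.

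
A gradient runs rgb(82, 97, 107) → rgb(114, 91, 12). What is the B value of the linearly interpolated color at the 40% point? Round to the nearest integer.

69

B = 107 + 0.4 × (12 − 107) = 69 → 69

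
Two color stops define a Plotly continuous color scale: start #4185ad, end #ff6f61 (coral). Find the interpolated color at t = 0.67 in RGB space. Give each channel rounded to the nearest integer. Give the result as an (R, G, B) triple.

#4185ad → (65, 133, 173); #ff6f61 → (255, 111, 97).
R = 65 + 0.67 × (255 − 65) = 65 + 0.67 × 190 = 192.3 → 192
G = 133 + 0.67 × (111 − 133) = 133 + 0.67 × -22 = 118.26 → 118
B = 173 + 0.67 × (97 − 173) = 173 + 0.67 × -76 = 122.08 → 122

(192, 118, 122)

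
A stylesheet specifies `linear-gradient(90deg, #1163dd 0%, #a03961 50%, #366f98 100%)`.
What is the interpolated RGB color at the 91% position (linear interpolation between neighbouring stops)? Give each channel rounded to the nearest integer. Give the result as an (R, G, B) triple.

91% lies between the 50% and 100% stops, so the local fraction is t = (91 − 50)/(100 − 50) = 41/50 ≈ 0.82.
#a03961 → (160, 57, 97); #366f98 → (54, 111, 152).
R = 160 + 0.82 × (54 − 160) = 73.08 → 73
G = 57 + 0.82 × (111 − 57) = 101.28 → 101
B = 97 + 0.82 × (152 − 97) = 142.1 → 142

(73, 101, 142)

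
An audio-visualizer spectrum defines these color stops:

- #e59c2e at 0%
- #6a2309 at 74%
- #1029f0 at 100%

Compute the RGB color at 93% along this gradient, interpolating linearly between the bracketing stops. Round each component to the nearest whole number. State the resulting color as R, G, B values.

(40, 39, 178)

93% lies between the 74% and 100% stops, so the local fraction is t = (93 − 74)/(100 − 74) = 19/26 ≈ 0.7308.
#6a2309 → (106, 35, 9); #1029f0 → (16, 41, 240).
R = 106 + 0.7308 × (16 − 106) = 40.228 → 40
G = 35 + 0.7308 × (41 − 35) = 39.385 → 39
B = 9 + 0.7308 × (240 − 9) = 177.815 → 178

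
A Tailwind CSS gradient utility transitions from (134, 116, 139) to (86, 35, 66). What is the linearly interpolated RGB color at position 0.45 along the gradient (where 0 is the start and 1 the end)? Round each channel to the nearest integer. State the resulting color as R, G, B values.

(112, 80, 106)

R = 134 + 0.45 × (86 − 134) = 134 + 0.45 × -48 = 112.4 → 112
G = 116 + 0.45 × (35 − 116) = 116 + 0.45 × -81 = 79.55 → 80
B = 139 + 0.45 × (66 − 139) = 139 + 0.45 × -73 = 106.15 → 106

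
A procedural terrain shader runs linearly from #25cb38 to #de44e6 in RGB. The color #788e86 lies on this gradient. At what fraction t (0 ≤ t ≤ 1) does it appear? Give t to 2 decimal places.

0.45

Invert the lerp on the R channel (largest span, 185): t = (120 − 37) / (222 − 37) = 83/185 = 0.44865.
Check on G: (142 − 203)/(68 − 203) = 0.4519 ✓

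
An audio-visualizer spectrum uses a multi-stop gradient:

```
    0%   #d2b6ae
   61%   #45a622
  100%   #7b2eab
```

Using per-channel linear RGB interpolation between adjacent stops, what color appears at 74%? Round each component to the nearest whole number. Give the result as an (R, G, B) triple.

(87, 126, 80)

74% lies between the 61% and 100% stops, so the local fraction is t = (74 − 61)/(100 − 61) = 13/39 ≈ 0.3333.
#45a622 → (69, 166, 34); #7b2eab → (123, 46, 171).
R = 69 + 0.3333 × (123 − 69) = 86.998 → 87
G = 166 + 0.3333 × (46 − 166) = 126.004 → 126
B = 34 + 0.3333 × (171 − 34) = 79.662 → 80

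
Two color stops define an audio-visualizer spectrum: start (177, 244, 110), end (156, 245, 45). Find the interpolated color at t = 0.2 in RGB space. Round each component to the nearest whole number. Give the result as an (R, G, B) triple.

R = 177 + 0.2 × (156 − 177) = 177 + 0.2 × -21 = 172.8 → 173
G = 244 + 0.2 × (245 − 244) = 244 + 0.2 × 1 = 244.2 → 244
B = 110 + 0.2 × (45 − 110) = 110 + 0.2 × -65 = 97 → 97
So the blended color is (173, 244, 97), about #adf461.

(173, 244, 97)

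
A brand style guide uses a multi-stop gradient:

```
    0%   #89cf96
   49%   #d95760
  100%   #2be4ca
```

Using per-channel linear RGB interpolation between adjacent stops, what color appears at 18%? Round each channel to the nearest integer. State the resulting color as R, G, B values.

18% lies between the 0% and 49% stops, so the local fraction is t = (18 − 0)/(49 − 0) = 18/49 ≈ 0.3673.
#89cf96 → (137, 207, 150); #d95760 → (217, 87, 96).
R = 137 + 0.3673 × (217 − 137) = 166.384 → 166
G = 207 + 0.3673 × (87 − 207) = 162.924 → 163
B = 150 + 0.3673 × (96 − 150) = 130.166 → 130

(166, 163, 130)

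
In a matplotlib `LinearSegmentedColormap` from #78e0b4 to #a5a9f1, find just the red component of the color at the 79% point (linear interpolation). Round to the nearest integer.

R₁ = 120 (from #78e0b4), R₂ = 165 (from #a5a9f1).
R = 120 + 0.79 × (165 − 120) = 155.55 → 156

156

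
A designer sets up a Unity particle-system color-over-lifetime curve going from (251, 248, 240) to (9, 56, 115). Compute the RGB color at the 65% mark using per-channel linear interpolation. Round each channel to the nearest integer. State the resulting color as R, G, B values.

65% corresponds to t = 0.65.
R = 251 + 0.65 × (9 − 251) = 251 + 0.65 × -242 = 93.7 → 94
G = 248 + 0.65 × (56 − 248) = 248 + 0.65 × -192 = 123.2 → 123
B = 240 + 0.65 × (115 − 240) = 240 + 0.65 × -125 = 158.75 → 159

(94, 123, 159)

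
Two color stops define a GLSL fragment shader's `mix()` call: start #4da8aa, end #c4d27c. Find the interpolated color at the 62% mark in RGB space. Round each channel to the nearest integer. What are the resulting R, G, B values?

(151, 194, 141)

#4da8aa → (77, 168, 170); #c4d27c → (196, 210, 124).
62% corresponds to t = 0.62.
R = 77 + 0.62 × (196 − 77) = 77 + 0.62 × 119 = 150.78 → 151
G = 168 + 0.62 × (210 − 168) = 168 + 0.62 × 42 = 194.04 → 194
B = 170 + 0.62 × (124 − 170) = 170 + 0.62 × -46 = 141.48 → 141
So the blended color is (151, 194, 141), about #97c28d.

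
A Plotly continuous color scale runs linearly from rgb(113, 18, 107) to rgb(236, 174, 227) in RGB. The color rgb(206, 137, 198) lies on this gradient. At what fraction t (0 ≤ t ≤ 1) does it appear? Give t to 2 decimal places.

0.76

Invert the lerp on the G channel (largest span, 156): t = (137 − 18) / (174 − 18) = 119/156 = 0.76282.
Check on R: (206 − 113)/(236 − 113) = 0.7561 ✓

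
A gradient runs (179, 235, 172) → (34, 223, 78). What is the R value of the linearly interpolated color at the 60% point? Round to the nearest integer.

R = 179 + 0.6 × (34 − 179) = 92 → 92

92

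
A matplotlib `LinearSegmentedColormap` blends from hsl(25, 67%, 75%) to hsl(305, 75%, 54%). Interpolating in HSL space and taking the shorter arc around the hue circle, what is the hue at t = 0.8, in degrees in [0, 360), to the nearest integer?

321

Hue: 305 − 25 = 280°, but |280| > 180 so the shorter arc goes the other way: Δh = 280 − 360 = -80°.
H = 25 + 0.8 × (-80) = -39 → -39 → -39 mod 360 = 321°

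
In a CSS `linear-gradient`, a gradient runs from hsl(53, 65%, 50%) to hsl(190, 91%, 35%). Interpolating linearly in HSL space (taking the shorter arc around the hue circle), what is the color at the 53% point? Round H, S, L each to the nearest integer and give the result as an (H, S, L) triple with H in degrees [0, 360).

Hue arc: Δh = 190 − 53 = 137° (|Δh| ≤ 180, already the shorter path).
H = 53 + 0.53 × (137) = 125.61 → 126°
S = 65 + 0.53 × (91 − 65) = 78.78 → 79%
L = 50 + 0.53 × (35 − 50) = 42.05 → 42%

(126, 79, 42)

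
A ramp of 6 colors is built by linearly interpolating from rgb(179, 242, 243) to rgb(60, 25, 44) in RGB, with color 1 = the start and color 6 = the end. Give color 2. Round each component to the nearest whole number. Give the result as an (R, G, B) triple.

(155, 199, 203)

With 6 swatches and endpoints inclusive, swatch 2 sits at t = (2 − 1)/(6 − 1) = 1/5 ≈ 0.2.
R = 179 + 0.2 × (60 − 179) = 155.2 → 155
G = 242 + 0.2 × (25 − 242) = 198.6 → 199
B = 243 + 0.2 × (44 − 243) = 203.2 → 203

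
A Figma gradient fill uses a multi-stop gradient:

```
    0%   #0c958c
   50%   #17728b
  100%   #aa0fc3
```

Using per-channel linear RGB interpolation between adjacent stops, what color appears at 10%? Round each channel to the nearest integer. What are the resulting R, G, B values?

(14, 142, 140)

10% lies between the 0% and 50% stops, so the local fraction is t = (10 − 0)/(50 − 0) = 10/50 ≈ 0.2.
#0c958c → (12, 149, 140); #17728b → (23, 114, 139).
R = 12 + 0.2 × (23 − 12) = 14.2 → 14
G = 149 + 0.2 × (114 − 149) = 142 → 142
B = 140 + 0.2 × (139 − 140) = 139.8 → 140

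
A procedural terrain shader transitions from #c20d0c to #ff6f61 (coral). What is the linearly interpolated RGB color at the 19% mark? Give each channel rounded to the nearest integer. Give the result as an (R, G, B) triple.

#c20d0c → (194, 13, 12); #ff6f61 → (255, 111, 97).
19% corresponds to t = 0.19.
R = 194 + 0.19 × (255 − 194) = 194 + 0.19 × 61 = 205.59 → 206
G = 13 + 0.19 × (111 − 13) = 13 + 0.19 × 98 = 31.62 → 32
B = 12 + 0.19 × (97 − 12) = 12 + 0.19 × 85 = 28.15 → 28
So the blended color is (206, 32, 28), about #ce201c.

(206, 32, 28)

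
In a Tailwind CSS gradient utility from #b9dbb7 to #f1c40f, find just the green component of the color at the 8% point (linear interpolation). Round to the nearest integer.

G₁ = 219 (from #b9dbb7), G₂ = 196 (from #f1c40f).
G = 219 + 0.08 × (196 − 219) = 217.16 → 217

217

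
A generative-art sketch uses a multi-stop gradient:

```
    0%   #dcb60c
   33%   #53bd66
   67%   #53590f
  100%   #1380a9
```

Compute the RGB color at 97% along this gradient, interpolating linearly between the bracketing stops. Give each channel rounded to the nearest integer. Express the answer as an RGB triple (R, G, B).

97% lies between the 67% and 100% stops, so the local fraction is t = (97 − 67)/(100 − 67) = 30/33 ≈ 0.9091.
#53590f → (83, 89, 15); #1380a9 → (19, 128, 169).
R = 83 + 0.9091 × (19 − 83) = 24.818 → 25
G = 89 + 0.9091 × (128 − 89) = 124.455 → 124
B = 15 + 0.9091 × (169 − 15) = 155.001 → 155

(25, 124, 155)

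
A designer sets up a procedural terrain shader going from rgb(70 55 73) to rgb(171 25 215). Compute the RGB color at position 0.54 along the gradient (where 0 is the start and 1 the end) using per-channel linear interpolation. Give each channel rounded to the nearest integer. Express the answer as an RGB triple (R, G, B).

(125, 39, 150)

R = 70 + 0.54 × (171 − 70) = 70 + 0.54 × 101 = 124.54 → 125
G = 55 + 0.54 × (25 − 55) = 55 + 0.54 × -30 = 38.8 → 39
B = 73 + 0.54 × (215 − 73) = 73 + 0.54 × 142 = 149.68 → 150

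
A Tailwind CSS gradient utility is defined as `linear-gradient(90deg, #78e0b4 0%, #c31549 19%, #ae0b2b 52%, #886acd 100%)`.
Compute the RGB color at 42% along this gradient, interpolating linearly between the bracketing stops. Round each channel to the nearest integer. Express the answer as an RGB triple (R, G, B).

(180, 14, 52)

42% lies between the 19% and 52% stops, so the local fraction is t = (42 − 19)/(52 − 19) = 23/33 ≈ 0.697.
#c31549 → (195, 21, 73); #ae0b2b → (174, 11, 43).
R = 195 + 0.697 × (174 − 195) = 180.363 → 180
G = 21 + 0.697 × (11 − 21) = 14.03 → 14
B = 73 + 0.697 × (43 − 73) = 52.09 → 52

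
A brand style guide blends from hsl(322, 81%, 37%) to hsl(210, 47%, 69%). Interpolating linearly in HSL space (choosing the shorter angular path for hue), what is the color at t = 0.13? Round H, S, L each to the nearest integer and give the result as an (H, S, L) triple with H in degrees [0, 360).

Hue arc: Δh = 210 − 322 = -112° (|Δh| ≤ 180, already the shorter path).
H = 322 + 0.13 × (-112) = 307.44 → 307°
S = 81 + 0.13 × (47 − 81) = 76.58 → 77%
L = 37 + 0.13 × (69 − 37) = 41.16 → 41%

(307, 77, 41)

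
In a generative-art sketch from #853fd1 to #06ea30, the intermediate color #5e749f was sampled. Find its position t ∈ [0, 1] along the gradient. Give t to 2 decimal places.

0.31

Invert the lerp on the G channel (largest span, 171): t = (116 − 63) / (234 − 63) = 53/171 = 0.30994.
Check on R: (94 − 133)/(6 − 133) = 0.3071 ✓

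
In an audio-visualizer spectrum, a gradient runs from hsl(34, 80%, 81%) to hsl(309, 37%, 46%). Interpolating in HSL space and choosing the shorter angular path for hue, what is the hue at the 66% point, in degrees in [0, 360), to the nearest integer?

338

Hue: 309 − 34 = 275°, but |275| > 180 so the shorter arc goes the other way: Δh = 275 − 360 = -85°.
H = 34 + 0.66 × (-85) = -22.1 → -22 → -22 mod 360 = 338°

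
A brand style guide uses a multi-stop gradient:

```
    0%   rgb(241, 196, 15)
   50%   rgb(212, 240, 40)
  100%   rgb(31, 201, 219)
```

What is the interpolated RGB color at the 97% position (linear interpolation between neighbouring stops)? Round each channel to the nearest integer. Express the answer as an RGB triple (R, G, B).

97% lies between the 50% and 100% stops, so the local fraction is t = (97 − 50)/(100 − 50) = 47/50 ≈ 0.94.
R = 212 + 0.94 × (31 − 212) = 41.86 → 42
G = 240 + 0.94 × (201 − 240) = 203.34 → 203
B = 40 + 0.94 × (219 − 40) = 208.26 → 208

(42, 203, 208)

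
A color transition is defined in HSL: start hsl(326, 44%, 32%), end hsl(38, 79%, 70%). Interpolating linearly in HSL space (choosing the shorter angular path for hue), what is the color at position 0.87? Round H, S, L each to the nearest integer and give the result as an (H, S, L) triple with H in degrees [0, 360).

(29, 74, 65)

Hue: 38 − 326 = -288°, but |-288| > 180 so the shorter arc goes the other way: Δh = -288 + 360 = 72°.
H = 326 + 0.87 × (72) = 388.64 → 389 → 389 mod 360 = 29°
S = 44 + 0.87 × (79 − 44) = 74.45 → 74%
L = 32 + 0.87 × (70 − 32) = 65.06 → 65%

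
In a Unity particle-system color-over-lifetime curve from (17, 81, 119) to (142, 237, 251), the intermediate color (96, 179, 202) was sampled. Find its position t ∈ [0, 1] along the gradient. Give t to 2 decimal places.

Invert the lerp on the G channel (largest span, 156): t = (179 − 81) / (237 − 81) = 98/156 = 0.62821.
Check on R: (96 − 17)/(142 − 17) = 0.632 ✓

0.63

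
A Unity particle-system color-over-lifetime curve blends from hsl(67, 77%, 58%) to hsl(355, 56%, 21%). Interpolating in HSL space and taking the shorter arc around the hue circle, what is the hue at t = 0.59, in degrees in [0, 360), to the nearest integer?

Hue: 355 − 67 = 288°, but |288| > 180 so the shorter arc goes the other way: Δh = 288 − 360 = -72°.
H = 67 + 0.59 × (-72) = 24.52 → 25°

25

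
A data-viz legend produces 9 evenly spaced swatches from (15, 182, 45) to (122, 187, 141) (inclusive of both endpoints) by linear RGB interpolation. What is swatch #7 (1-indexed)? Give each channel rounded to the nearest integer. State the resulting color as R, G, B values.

(95, 186, 117)

With 9 swatches and endpoints inclusive, swatch 7 sits at t = (7 − 1)/(9 − 1) = 6/8 ≈ 0.75.
R = 15 + 0.75 × (122 − 15) = 95.25 → 95
G = 182 + 0.75 × (187 − 182) = 185.75 → 186
B = 45 + 0.75 × (141 − 45) = 117 → 117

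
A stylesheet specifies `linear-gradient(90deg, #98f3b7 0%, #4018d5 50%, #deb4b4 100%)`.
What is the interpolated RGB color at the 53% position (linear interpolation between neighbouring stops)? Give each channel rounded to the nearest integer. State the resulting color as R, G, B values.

(73, 33, 211)

53% lies between the 50% and 100% stops, so the local fraction is t = (53 − 50)/(100 − 50) = 3/50 ≈ 0.06.
#4018d5 → (64, 24, 213); #deb4b4 → (222, 180, 180).
R = 64 + 0.06 × (222 − 64) = 73.48 → 73
G = 24 + 0.06 × (180 − 24) = 33.36 → 33
B = 213 + 0.06 × (180 − 213) = 211.02 → 211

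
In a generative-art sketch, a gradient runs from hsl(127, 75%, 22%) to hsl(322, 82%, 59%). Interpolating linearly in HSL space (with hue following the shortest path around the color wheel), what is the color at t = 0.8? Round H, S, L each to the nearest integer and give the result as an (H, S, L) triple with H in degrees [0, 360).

(355, 81, 52)

Hue: 322 − 127 = 195°, but |195| > 180 so the shorter arc goes the other way: Δh = 195 − 360 = -165°.
H = 127 + 0.8 × (-165) = -5 → -5 → -5 mod 360 = 355°
S = 75 + 0.8 × (82 − 75) = 80.6 → 81%
L = 22 + 0.8 × (59 − 22) = 51.6 → 52%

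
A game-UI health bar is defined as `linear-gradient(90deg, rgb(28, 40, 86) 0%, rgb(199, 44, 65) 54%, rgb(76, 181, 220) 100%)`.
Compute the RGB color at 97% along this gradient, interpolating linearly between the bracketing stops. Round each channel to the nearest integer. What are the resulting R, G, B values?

(84, 172, 210)

97% lies between the 54% and 100% stops, so the local fraction is t = (97 − 54)/(100 − 54) = 43/46 ≈ 0.9348.
R = 199 + 0.9348 × (76 − 199) = 84.02 → 84
G = 44 + 0.9348 × (181 − 44) = 172.068 → 172
B = 65 + 0.9348 × (220 − 65) = 209.894 → 210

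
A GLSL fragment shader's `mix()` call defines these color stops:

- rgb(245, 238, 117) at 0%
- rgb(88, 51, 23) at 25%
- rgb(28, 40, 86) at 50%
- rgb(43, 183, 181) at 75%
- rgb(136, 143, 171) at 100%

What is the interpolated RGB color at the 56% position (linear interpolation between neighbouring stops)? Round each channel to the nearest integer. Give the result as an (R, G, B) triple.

(32, 74, 109)

56% lies between the 50% and 75% stops, so the local fraction is t = (56 − 50)/(75 − 50) = 6/25 ≈ 0.24.
R = 28 + 0.24 × (43 − 28) = 31.6 → 32
G = 40 + 0.24 × (183 − 40) = 74.32 → 74
B = 86 + 0.24 × (181 − 86) = 108.8 → 109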